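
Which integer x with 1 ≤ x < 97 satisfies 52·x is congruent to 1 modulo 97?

97 = 1·52 + 45
52 = 1·45 + 7
45 = 6·7 + 3
7 = 2·3 + 1
3 = 3·1 + 0
Back-substituting gives 52·28 ≡ 1 (mod 97).

28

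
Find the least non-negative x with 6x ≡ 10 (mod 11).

The inverse of 6 mod 11 is 2 (since 6·2 = 12 ≡ 1).
Multiplying both sides by 2: x ≡ 2·10 = 20 ≡ 9 (mod 11).
Check: 6·9 = 54 = 4·11 + 10.

9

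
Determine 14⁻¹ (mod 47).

14·37 = 518 = 11·47 + 1, so 14⁻¹ ≡ 37 (mod 47).

37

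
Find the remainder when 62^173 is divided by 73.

By repeated squaring mod 73: 62^1≡62, 62^2≡48, 62^4≡41, 62^8≡2, 62^16≡4, 62^32≡16, 62^64≡37, 62^128≡55.
Since 173 = 1 + 4 + 8 + 32 + 128 in binary, 62^173 ≡ 62·41·2·16·55 ≡ 42 (mod 73).

42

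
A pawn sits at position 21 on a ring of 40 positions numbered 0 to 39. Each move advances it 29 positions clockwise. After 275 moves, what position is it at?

275·29 = 7975.
7975 − 199·40 = 15, so 7975 ≡ 15 (mod 40).
(21 + 15) mod 40 = 36.

36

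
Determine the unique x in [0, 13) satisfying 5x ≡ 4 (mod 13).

6

The inverse of 5 mod 13 is 8 (since 5·8 = 40 ≡ 1).
Multiplying both sides by 8: x ≡ 8·4 = 32 ≡ 6 (mod 13).
Check: 5·6 = 30 = 2·13 + 4.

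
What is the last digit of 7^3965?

7

The units digit of 7^n cycles with period 4: 7, 9, 3, 1, …
3965 mod 4 = 1, so the last digit matches 7^1 = 7.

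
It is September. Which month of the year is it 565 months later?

October

Dividing 565 by 12 gives quotient 47 and remainder 1.
September + 1 month → October.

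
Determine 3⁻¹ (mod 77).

3·26 = 78 = 1·77 + 1, so 3⁻¹ ≡ 26 (mod 77).

26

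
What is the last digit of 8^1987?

Last digits of 8^n: 8, 4, 2, 6 (period 4).
1987 leaves remainder 3 on division by 4, so 8^1987 ends in 2.

2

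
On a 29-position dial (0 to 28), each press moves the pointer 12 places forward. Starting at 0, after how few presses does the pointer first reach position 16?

11

The inverse of 12 mod 29 is 17 (since 12·17 = 204 ≡ 1).
Multiplying both sides by 17: x ≡ 17·16 = 272 ≡ 11 (mod 29).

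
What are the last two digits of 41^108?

Square-and-reduce mod 100: 41^1≡41, 41^2≡81, 41^4≡61, 41^8≡21, 41^16≡41, 41^32≡81, 41^64≡61.
108 = 4 + 8 + 32 + 64, so 41^108 ≡ 61·21·81·61 ≡ 21 (mod 100).

21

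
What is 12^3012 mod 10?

Powers of 2 mod 10 repeat with period 4: 2, 4, 8, 6.
3012 mod 4 = 0, so the last digit matches 2^4 = 6.

6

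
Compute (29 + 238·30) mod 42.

29

238·30 = 7140.
7140 = 170·42 + 0, so 7140 mod 42 = 0.
(29 + 0) mod 42 = 29.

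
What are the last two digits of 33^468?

By repeated squaring mod 100: 33^1≡33, 33^2≡89, 33^4≡21, 33^8≡41, 33^16≡81, 33^32≡61, 33^64≡21, 33^128≡41, 33^256≡81.
Since 468 = 4 + 16 + 64 + 128 + 256 in binary, 33^468 ≡ 21·81·21·41·81 ≡ 41 (mod 100).

41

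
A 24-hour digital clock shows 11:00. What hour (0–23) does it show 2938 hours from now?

2938 = 122·24 + 10, so 2938 mod 24 = 10.
(11 + 10) mod 24 = 21.

21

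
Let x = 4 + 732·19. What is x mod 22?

8

732·19 = 13908.
13908 mod 22 = 4 (since 632·22 = 13904).
(4 + 4) mod 22 = 8.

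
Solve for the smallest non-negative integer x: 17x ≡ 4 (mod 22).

8

The inverse of 17 mod 22 is 13 (since 17·13 = 221 ≡ 1).
So x ≡ 13·4 = 52 ≡ 8 (mod 22).
Check: 17·8 = 136 = 6·22 + 4.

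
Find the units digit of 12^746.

Powers of 2 mod 10 repeat with period 4: 2, 4, 8, 6.
746 leaves remainder 2 on division by 4, so 12^746 ends in 4.

4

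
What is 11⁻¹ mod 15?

11

11·11 = 121 = 8·15 + 1, so 11⁻¹ ≡ 11 (mod 15).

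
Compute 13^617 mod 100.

33

Square-and-reduce mod 100: 13^1≡13, 13^2≡69, 13^4≡61, 13^8≡21, 13^16≡41, 13^32≡81, 13^64≡61, 13^128≡21, 13^256≡41, 13^512≡81.
617 = 1 + 8 + 32 + 64 + 512, so 13^617 ≡ 13·21·81·61·81 ≡ 33 (mod 100).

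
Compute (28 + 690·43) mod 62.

690·43 = 29670.
29670 − 478·62 = 34, so 29670 ≡ 34 (mod 62).
(28 + 34) mod 62 = 0.

0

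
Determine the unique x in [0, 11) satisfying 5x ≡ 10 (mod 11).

2

The inverse of 5 mod 11 is 9 (since 5·9 = 45 ≡ 1).
Multiplying both sides by 9: x ≡ 9·10 = 90 ≡ 2 (mod 11).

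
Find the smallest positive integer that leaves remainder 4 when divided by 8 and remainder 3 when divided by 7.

52

Since 7·7 ≡ 1 (mod 8), take x = 3 + 7·((4−3)·7 mod 8) = 3 + 7·7 = 52.
Check: 52 mod 8 = 4, 52 mod 7 = 3.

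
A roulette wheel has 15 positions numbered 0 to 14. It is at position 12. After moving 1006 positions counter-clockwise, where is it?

11

Dividing 1006 by 15 gives quotient 67 and remainder 1.
(12 − 1) mod 15 = 11.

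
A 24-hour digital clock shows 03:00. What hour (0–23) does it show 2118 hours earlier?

21

2118 − 88·24 = 6, so 2118 ≡ 6 (mod 24).
(3 − 6) mod 24 = 21.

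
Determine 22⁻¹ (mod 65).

65 = 2·22 + 21
22 = 1·21 + 1
21 = 21·1 + 0
Back-substituting gives 22·3 ≡ 1 (mod 65).

3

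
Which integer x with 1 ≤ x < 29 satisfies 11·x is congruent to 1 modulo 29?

8

29 = 2·11 + 7
11 = 1·7 + 4
7 = 1·4 + 3
4 = 1·3 + 1
3 = 3·1 + 0
Back-substituting gives 11·8 ≡ 1 (mod 29).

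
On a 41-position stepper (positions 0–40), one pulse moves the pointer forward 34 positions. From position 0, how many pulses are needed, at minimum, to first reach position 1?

34·35 = 1190 = 29·41 + 1, so 34⁻¹ ≡ 35 (mod 41).

35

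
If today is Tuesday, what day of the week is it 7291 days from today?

Saturday

7291 = 1041·7 + 4, so 7291 mod 7 = 4.
Tuesday + 4 days → Saturday.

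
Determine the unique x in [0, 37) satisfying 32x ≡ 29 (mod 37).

The inverse of 32 mod 37 is 22 (since 32·22 = 704 ≡ 1).
So x ≡ 22·29 = 638 ≡ 9 (mod 37).
Check: 32·9 = 288 = 7·37 + 29.

9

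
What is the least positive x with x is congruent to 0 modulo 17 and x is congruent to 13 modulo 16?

x ≡ 13 (mod 16) gives x ∈ {13, 29, 45, 61, 77, 93, 109, 125, …}.
The first of these with x mod 17 = 0 is 221.

221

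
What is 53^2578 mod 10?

9

The units digit of 53^n cycles with period 4: 3, 9, 7, 1, …
2578 mod 4 = 2, so the last digit matches 3^2 = 9.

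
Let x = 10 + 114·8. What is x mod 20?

114·8 = 912.
912 = 45·20 + 12, so 912 mod 20 = 12.
(10 + 12) mod 20 = 2.

2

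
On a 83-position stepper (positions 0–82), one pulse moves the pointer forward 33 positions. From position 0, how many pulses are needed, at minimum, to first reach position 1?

83 = 2·33 + 17
33 = 1·17 + 16
17 = 1·16 + 1
16 = 16·1 + 0
Back-substituting gives 33·78 ≡ 1 (mod 83).

78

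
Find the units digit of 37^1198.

Last digits of 7^n: 7, 9, 3, 1 (period 4).
1198 mod 4 = 2, so the last digit matches 7^2 = 9.

9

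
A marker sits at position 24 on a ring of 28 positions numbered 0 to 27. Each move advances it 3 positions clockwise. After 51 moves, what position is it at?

9

51·3 = 153.
153 = 5·28 + 13, so 153 mod 28 = 13.
(24 + 13) mod 28 = 9.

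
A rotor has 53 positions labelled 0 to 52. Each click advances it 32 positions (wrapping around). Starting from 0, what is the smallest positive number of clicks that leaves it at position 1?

5

53 = 1·32 + 21
32 = 1·21 + 11
21 = 1·11 + 10
11 = 1·10 + 1
10 = 10·1 + 0
Back-substituting gives 32·5 ≡ 1 (mod 53).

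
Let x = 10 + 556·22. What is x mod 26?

556·22 = 12232.
12232 = 470·26 + 12, so 12232 mod 26 = 12.
(10 + 12) mod 26 = 22.

22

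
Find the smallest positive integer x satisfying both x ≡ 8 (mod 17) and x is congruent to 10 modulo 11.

76

x ≡ 10 (mod 11) gives x ∈ {10, 21, 32, 43, 54, 65, 76}.
The first of these with x mod 17 = 8 is 76.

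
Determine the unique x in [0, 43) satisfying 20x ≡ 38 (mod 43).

32

The inverse of 20 mod 43 is 28 (since 20·28 = 560 ≡ 1).
Multiplying both sides by 28: x ≡ 28·38 = 1064 ≡ 32 (mod 43).
Check: 20·32 = 640 = 14·43 + 38.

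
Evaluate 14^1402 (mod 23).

Square-and-reduce mod 23: 14^1≡14, 14^2≡12, 14^4≡6, 14^8≡13, 14^16≡8, 14^32≡18, 14^64≡2, 14^128≡4, 14^256≡16, 14^512≡3, 14^1024≡9.
Since 1402 = 2 + 8 + 16 + 32 + 64 + 256 + 1024 in binary, 14^1402 ≡ 12·13·8·18·2·16·9 ≡ 8 (mod 23).

8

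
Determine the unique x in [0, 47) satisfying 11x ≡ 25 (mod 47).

11⁻¹ ≡ 30 (mod 47) because 11·30 = 330 = 7·47 + 1.
So x ≡ 30·25 = 750 ≡ 45 (mod 47).

45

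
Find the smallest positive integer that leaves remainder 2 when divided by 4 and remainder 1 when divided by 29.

30

x ≡ 2 (mod 4) gives x ∈ {2, 6, 10, 14, 18, 22, 26, 30}.
The first of these with x mod 29 = 1 is 30.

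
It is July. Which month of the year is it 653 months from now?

December

653 = 54·12 + 5, so 653 mod 12 = 5.
July + 5 months → December.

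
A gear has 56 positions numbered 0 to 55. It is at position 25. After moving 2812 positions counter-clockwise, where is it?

2812 − 50·56 = 12, so 2812 ≡ 12 (mod 56).
(25 − 12) mod 56 = 13.

13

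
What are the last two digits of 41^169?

Successive squares of 41 mod 100: 41^1≡41, 41^2≡81, 41^4≡61, 41^8≡21, 41^16≡41, 41^32≡81, 41^64≡61, 41^128≡21.
169 = 1 + 8 + 32 + 128, so 41^169 ≡ 41·21·81·21 ≡ 61 (mod 100).

61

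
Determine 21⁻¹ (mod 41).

2

21·2 = 42 = 1·41 + 1, so 21⁻¹ ≡ 2 (mod 41).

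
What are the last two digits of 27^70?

Successive squares of 27 mod 100: 27^1≡27, 27^2≡29, 27^4≡41, 27^8≡81, 27^16≡61, 27^32≡21, 27^64≡41.
70 = 2 + 4 + 64, so 27^70 ≡ 29·41·41 ≡ 49 (mod 100).

49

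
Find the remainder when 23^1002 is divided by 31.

2

Successive squares of 23 mod 31: 23^1≡23, 23^2≡2, 23^4≡4, 23^8≡16, 23^16≡8, 23^32≡2, 23^64≡4, 23^128≡16, 23^256≡8, 23^512≡2.
Since 1002 = 2 + 8 + 32 + 64 + 128 + 256 + 512 in binary, 23^1002 ≡ 2·16·2·4·16·8·2 ≡ 2 (mod 31).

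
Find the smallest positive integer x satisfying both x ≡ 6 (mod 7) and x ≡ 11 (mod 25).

111

x ≡ 6 (mod 7) gives x ∈ {6, 13, 20, 27, 34, 41, 48, 55, …}.
The first of these with x mod 25 = 11 is 111.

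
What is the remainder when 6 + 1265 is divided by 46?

29

1265 mod 46 = 23 (since 27·46 = 1242).
(6 + 23) mod 46 = 29.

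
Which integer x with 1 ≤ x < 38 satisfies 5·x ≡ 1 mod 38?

23

38 = 7·5 + 3
5 = 1·3 + 2
3 = 1·2 + 1
2 = 2·1 + 0
Back-substituting gives 5·23 ≡ 1 (mod 38).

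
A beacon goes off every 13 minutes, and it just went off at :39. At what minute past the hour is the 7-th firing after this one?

10

7·13 = 91.
91 − 1·60 = 31, so 91 ≡ 31 (mod 60).
(39 + 31) mod 60 = 10.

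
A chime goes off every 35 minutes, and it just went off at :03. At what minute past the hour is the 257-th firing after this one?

58

257·35 = 8995.
Dividing 8995 by 60 gives quotient 149 and remainder 55.
(3 + 55) mod 60 = 58.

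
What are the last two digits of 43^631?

Square-and-reduce mod 100: 43^1≡43, 43^2≡49, 43^4≡1, 43^8≡1, 43^16≡1, 43^32≡1, 43^64≡1, 43^128≡1, 43^256≡1, 43^512≡1.
Since 631 = 1 + 2 + 4 + 16 + 32 + 64 + 512 in binary, 43^631 ≡ 43·49·1·1·1·1·1 ≡ 7 (mod 100).

07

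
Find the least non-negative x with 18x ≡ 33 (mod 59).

51

18⁻¹ ≡ 23 (mod 59) because 18·23 = 414 = 7·59 + 1.
Multiplying both sides by 23: x ≡ 23·33 = 759 ≡ 51 (mod 59).
Check: 18·51 = 918 = 15·59 + 33.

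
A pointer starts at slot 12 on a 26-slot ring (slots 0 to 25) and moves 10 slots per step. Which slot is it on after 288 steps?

288·10 = 2880.
2880 = 110·26 + 20, so 2880 mod 26 = 20.
(12 + 20) mod 26 = 6.

6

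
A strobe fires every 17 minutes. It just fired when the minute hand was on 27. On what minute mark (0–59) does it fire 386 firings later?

49

386·17 = 6562.
Dividing 6562 by 60 gives quotient 109 and remainder 22.
(27 + 22) mod 60 = 49.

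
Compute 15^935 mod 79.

58

Square-and-reduce mod 79: 15^1≡15, 15^2≡67, 15^4≡65, 15^8≡38, 15^16≡22, 15^32≡10, 15^64≡21, 15^128≡46, 15^256≡62, 15^512≡52.
Since 935 = 1 + 2 + 4 + 32 + 128 + 256 + 512 in binary, 15^935 ≡ 15·67·65·10·46·62·52 ≡ 58 (mod 79).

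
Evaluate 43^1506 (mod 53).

44

Successive squares of 43 mod 53: 43^1≡43, 43^2≡47, 43^4≡36, 43^8≡24, 43^16≡46, 43^32≡49, 43^64≡16, 43^128≡44, 43^256≡28, 43^512≡42, 43^1024≡15.
Since 1506 = 2 + 32 + 64 + 128 + 256 + 1024 in binary, 43^1506 ≡ 47·49·16·44·28·15 ≡ 44 (mod 53).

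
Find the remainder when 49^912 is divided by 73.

By repeated squaring mod 73: 49^1≡49, 49^2≡65, 49^4≡64, 49^8≡8, 49^16≡64, 49^32≡8, 49^64≡64, 49^128≡8, 49^256≡64, 49^512≡8.
Since 912 = 16 + 128 + 256 + 512 in binary, 49^912 ≡ 64·8·64·8 ≡ 1 (mod 73).

1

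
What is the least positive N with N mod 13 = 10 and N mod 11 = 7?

x ≡ 7 (mod 11) gives x ∈ {7, 18, 29, 40, 51, 62}.
The first of these with x mod 13 = 10 is 62.

62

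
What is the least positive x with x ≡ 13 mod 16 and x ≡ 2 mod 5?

Since 5·13 ≡ 1 (mod 16), take x = 2 + 5·((13−2)·13 mod 16) = 2 + 5·15 = 77.
Check: 77 mod 16 = 13, 77 mod 5 = 2.

77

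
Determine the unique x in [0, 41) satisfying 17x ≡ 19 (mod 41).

18

The inverse of 17 mod 41 is 29 (since 17·29 = 493 ≡ 1).
Multiplying both sides by 29: x ≡ 29·19 = 551 ≡ 18 (mod 41).
Check: 17·18 = 306 = 7·41 + 19.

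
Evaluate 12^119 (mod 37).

Successive squares of 12 mod 37: 12^1≡12, 12^2≡33, 12^4≡16, 12^8≡34, 12^16≡9, 12^32≡7, 12^64≡12.
119 = 1 + 2 + 4 + 16 + 32 + 64, so 12^119 ≡ 12·33·16·9·7·12 ≡ 33 (mod 37).

33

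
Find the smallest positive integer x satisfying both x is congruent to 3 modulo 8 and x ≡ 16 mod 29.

x ≡ 3 (mod 8) gives x ∈ {3, 11, 19, 27, 35, 43, 51, 59, …}.
The first of these with x mod 29 = 16 is 219.

219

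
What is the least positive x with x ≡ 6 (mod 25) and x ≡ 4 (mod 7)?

Since 7·18 ≡ 1 (mod 25), take x = 4 + 7·((6−4)·18 mod 25) = 4 + 7·11 = 81.
Check: 81 mod 25 = 6, 81 mod 7 = 4.

81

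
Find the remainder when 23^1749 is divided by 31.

27

Square-and-reduce mod 31: 23^1≡23, 23^2≡2, 23^4≡4, 23^8≡16, 23^16≡8, 23^32≡2, 23^64≡4, 23^128≡16, 23^256≡8, 23^512≡2, 23^1024≡4.
Since 1749 = 1 + 4 + 16 + 64 + 128 + 512 + 1024 in binary, 23^1749 ≡ 23·4·8·4·16·2·4 ≡ 27 (mod 31).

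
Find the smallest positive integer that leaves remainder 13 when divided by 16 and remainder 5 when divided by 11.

93

x ≡ 5 (mod 11) gives x ∈ {5, 16, 27, 38, 49, 60, 71, 82, …}.
The first of these with x mod 16 = 13 is 93.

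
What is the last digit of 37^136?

Last digits of 7^n: 7, 9, 3, 1 (period 4).
136 mod 4 = 0, so the last digit matches 7^4 = 1.

1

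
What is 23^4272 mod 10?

Powers of 3 mod 10 repeat with period 4: 3, 9, 7, 1.
4272 leaves remainder 0 on division by 4, so 23^4272 ends in 1.

1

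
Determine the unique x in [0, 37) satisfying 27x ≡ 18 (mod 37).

13

The inverse of 27 mod 37 is 11 (since 27·11 = 297 ≡ 1).
Multiplying both sides by 11: x ≡ 11·18 = 198 ≡ 13 (mod 37).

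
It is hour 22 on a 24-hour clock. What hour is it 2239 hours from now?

2239 mod 24 = 7 (since 93·24 = 2232).
(22 + 7) mod 24 = 5.

5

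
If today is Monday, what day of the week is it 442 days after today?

Dividing 442 by 7 gives quotient 63 and remainder 1.
Monday + 1 day → Tuesday.

Tuesday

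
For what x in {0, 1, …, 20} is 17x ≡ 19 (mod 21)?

The inverse of 17 mod 21 is 5 (since 17·5 = 85 ≡ 1).
So x ≡ 5·19 = 95 ≡ 11 (mod 21).
Check: 17·11 = 187 = 8·21 + 19.

11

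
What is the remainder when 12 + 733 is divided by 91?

17

733 = 8·91 + 5, so 733 mod 91 = 5.
(12 + 5) mod 91 = 17.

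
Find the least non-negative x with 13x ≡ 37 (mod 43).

26

The inverse of 13 mod 43 is 10 (since 13·10 = 130 ≡ 1).
So x ≡ 10·37 = 370 ≡ 26 (mod 43).
Check: 13·26 = 338 = 7·43 + 37.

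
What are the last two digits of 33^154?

By repeated squaring mod 100: 33^1≡33, 33^2≡89, 33^4≡21, 33^8≡41, 33^16≡81, 33^32≡61, 33^64≡21, 33^128≡41.
Since 154 = 2 + 8 + 16 + 128 in binary, 33^154 ≡ 89·41·81·41 ≡ 29 (mod 100).

29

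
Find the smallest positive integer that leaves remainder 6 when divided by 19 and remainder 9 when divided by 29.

x ≡ 6 (mod 19) gives x ∈ {6, 25, 44, 63, 82, 101, 120, 139, …}.
The first of these with x mod 29 = 9 is 386.

386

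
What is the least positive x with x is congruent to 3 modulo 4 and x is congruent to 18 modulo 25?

x ≡ 3 (mod 4) gives x ∈ {3, 7, 11, 15, 19, 23, 27, 31, …}.
The first of these with x mod 25 = 18 is 43.

43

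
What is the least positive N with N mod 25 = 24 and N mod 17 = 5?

124

Since 17·3 ≡ 1 (mod 25), take x = 5 + 17·((24−5)·3 mod 25) = 5 + 17·7 = 124.
Check: 124 mod 25 = 24, 124 mod 17 = 5.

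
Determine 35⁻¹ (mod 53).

35·50 = 1750 = 33·53 + 1, so 35⁻¹ ≡ 50 (mod 53).

50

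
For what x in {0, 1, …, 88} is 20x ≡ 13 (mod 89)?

14

The inverse of 20 mod 89 is 49 (since 20·49 = 980 ≡ 1).
So x ≡ 49·13 = 637 ≡ 14 (mod 89).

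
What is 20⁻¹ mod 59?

3

20·3 = 60 = 1·59 + 1, so 20⁻¹ ≡ 3 (mod 59).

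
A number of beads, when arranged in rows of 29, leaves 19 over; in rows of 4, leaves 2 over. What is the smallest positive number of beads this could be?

x ≡ 2 (mod 4) gives x ∈ {2, 6, 10, 14, 18, 22, 26, 30, …}.
The first of these with x mod 29 = 19 is 106.

106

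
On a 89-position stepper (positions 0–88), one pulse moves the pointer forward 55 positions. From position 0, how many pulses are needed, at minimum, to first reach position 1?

34

89 = 1·55 + 34
55 = 1·34 + 21
34 = 1·21 + 13
21 = 1·13 + 8
13 = 1·8 + 5
8 = 1·5 + 3
5 = 1·3 + 2
3 = 1·2 + 1
2 = 2·1 + 0
Back-substituting gives 55·34 ≡ 1 (mod 89).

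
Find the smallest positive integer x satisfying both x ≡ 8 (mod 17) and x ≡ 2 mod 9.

x ≡ 2 (mod 9) gives x ∈ {2, 11, 20, 29, 38, 47, 56, 65, …}.
The first of these with x mod 17 = 8 is 110.

110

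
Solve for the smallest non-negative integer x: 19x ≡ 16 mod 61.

49

The inverse of 19 mod 61 is 45 (since 19·45 = 855 ≡ 1).
Multiplying both sides by 45: x ≡ 45·16 = 720 ≡ 49 (mod 61).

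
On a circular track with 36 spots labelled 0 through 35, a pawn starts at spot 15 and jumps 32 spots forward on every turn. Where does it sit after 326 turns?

7

326·32 = 10432.
10432 − 289·36 = 28, so 10432 ≡ 28 (mod 36).
(15 + 28) mod 36 = 7.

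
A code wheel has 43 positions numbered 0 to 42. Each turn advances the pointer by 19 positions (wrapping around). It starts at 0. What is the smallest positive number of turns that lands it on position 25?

33

19⁻¹ ≡ 34 (mod 43) because 19·34 = 646 = 15·43 + 1.
So x ≡ 34·25 = 850 ≡ 33 (mod 43).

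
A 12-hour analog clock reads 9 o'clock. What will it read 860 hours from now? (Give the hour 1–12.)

Dividing 860 by 12 gives quotient 71 and remainder 8.
9 + 8 → 5 on a 12-hour dial.

5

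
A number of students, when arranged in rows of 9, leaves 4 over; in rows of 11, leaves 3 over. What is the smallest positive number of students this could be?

x ≡ 4 (mod 9) gives x ∈ {4, 13, 22, 31, 40, 49, 58}.
The first of these with x mod 11 = 3 is 58.

58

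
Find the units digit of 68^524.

6

Powers of 8 mod 10 repeat with period 4: 8, 4, 2, 6.
524 mod 4 = 0, so the last digit matches 8^4 = 6.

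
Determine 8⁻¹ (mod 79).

10

79 = 9·8 + 7
8 = 1·7 + 1
7 = 7·1 + 0
Back-substituting gives 8·10 ≡ 1 (mod 79).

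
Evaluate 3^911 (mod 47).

By repeated squaring mod 47: 3^1≡3, 3^2≡9, 3^4≡34, 3^8≡28, 3^16≡32, 3^32≡37, 3^64≡6, 3^128≡36, 3^256≡27, 3^512≡24.
911 = 1 + 2 + 4 + 8 + 128 + 256 + 512, so 3^911 ≡ 3·9·34·28·36·27·24 ≡ 14 (mod 47).

14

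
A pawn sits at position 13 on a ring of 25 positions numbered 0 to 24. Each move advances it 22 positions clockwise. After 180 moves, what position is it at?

23

180·22 = 3960.
3960 − 158·25 = 10, so 3960 ≡ 10 (mod 25).
(13 + 10) mod 25 = 23.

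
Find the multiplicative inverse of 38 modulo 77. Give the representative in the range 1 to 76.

75

77 = 2·38 + 1
38 = 38·1 + 0
Back-substituting gives 38·75 ≡ 1 (mod 77).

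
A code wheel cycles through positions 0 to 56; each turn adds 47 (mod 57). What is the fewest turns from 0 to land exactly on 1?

47·17 = 799 = 14·57 + 1, so 47⁻¹ ≡ 17 (mod 57).

17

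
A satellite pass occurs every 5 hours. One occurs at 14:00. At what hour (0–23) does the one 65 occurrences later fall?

65·5 = 325.
325 mod 24 = 13 (since 13·24 = 312).
(14 + 13) mod 24 = 3.

3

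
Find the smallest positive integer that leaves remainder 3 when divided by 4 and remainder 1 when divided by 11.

23

Since 11·3 ≡ 1 (mod 4), take x = 1 + 11·((3−1)·3 mod 4) = 1 + 11·2 = 23.
Check: 23 mod 4 = 3, 23 mod 11 = 1.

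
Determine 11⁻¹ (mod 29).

29 = 2·11 + 7
11 = 1·7 + 4
7 = 1·4 + 3
4 = 1·3 + 1
3 = 3·1 + 0
Back-substituting gives 11·8 ≡ 1 (mod 29).

8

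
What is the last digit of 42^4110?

Last digits of 2^n: 2, 4, 8, 6 (period 4).
4110 mod 4 = 2, so the last digit matches 2^2 = 4.

4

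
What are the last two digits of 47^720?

01

Successive squares of 47 mod 100: 47^1≡47, 47^2≡9, 47^4≡81, 47^8≡61, 47^16≡21, 47^32≡41, 47^64≡81, 47^128≡61, 47^256≡21, 47^512≡41.
720 = 16 + 64 + 128 + 512, so 47^720 ≡ 21·81·61·41 ≡ 1 (mod 100).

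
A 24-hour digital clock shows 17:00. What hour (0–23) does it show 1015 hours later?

1015 mod 24 = 7 (since 42·24 = 1008).
(17 + 7) mod 24 = 0.

0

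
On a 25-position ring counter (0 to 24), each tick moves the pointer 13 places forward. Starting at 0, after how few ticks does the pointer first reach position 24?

13⁻¹ ≡ 2 (mod 25) because 13·2 = 26 = 1·25 + 1.
So x ≡ 2·24 = 48 ≡ 23 (mod 25).

23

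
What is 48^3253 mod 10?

Powers of 8 mod 10 repeat with period 4: 8, 4, 2, 6.
3253 leaves remainder 1 on division by 4, so 48^3253 ends in 8.

8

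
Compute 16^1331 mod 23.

Square-and-reduce mod 23: 16^1≡16, 16^2≡3, 16^4≡9, 16^8≡12, 16^16≡6, 16^32≡13, 16^64≡8, 16^128≡18, 16^256≡2, 16^512≡4, 16^1024≡16.
Since 1331 = 1 + 2 + 16 + 32 + 256 + 1024 in binary, 16^1331 ≡ 16·3·6·13·2·16 ≡ 1 (mod 23).

1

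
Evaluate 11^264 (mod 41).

37

By repeated squaring mod 41: 11^1≡11, 11^2≡39, 11^4≡4, 11^8≡16, 11^16≡10, 11^32≡18, 11^64≡37, 11^128≡16, 11^256≡10.
Since 264 = 8 + 256 in binary, 11^264 ≡ 16·10 ≡ 37 (mod 41).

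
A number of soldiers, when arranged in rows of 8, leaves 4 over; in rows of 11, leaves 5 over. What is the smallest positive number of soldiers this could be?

60

x ≡ 4 (mod 8) gives x ∈ {4, 12, 20, 28, 36, 44, 52, 60}.
The first of these with x mod 11 = 5 is 60.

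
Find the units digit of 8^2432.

6

Powers of 8 mod 10 repeat with period 4: 8, 4, 2, 6.
2432 leaves remainder 0 on division by 4, so 8^2432 ends in 6.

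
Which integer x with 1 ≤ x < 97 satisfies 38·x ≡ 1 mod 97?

97 = 2·38 + 21
38 = 1·21 + 17
21 = 1·17 + 4
17 = 4·4 + 1
4 = 4·1 + 0
Back-substituting gives 38·23 ≡ 1 (mod 97).

23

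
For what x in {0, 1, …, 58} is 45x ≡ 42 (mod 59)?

The inverse of 45 mod 59 is 21 (since 45·21 = 945 ≡ 1).
Multiplying both sides by 21: x ≡ 21·42 = 882 ≡ 56 (mod 59).

56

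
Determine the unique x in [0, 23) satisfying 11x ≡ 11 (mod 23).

1

11⁻¹ ≡ 21 (mod 23) because 11·21 = 231 = 10·23 + 1.
So x ≡ 21·11 = 231 ≡ 1 (mod 23).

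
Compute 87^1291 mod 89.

Square-and-reduce mod 89: 87^1≡87, 87^2≡4, 87^4≡16, 87^8≡78, 87^16≡32, 87^32≡45, 87^64≡67, 87^128≡39, 87^256≡8, 87^512≡64, 87^1024≡2.
1291 = 1 + 2 + 8 + 256 + 1024, so 87^1291 ≡ 87·4·78·8·2 ≡ 73 (mod 89).

73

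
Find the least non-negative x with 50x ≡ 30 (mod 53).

43

50⁻¹ ≡ 35 (mod 53) because 50·35 = 1750 = 33·53 + 1.
So x ≡ 35·30 = 1050 ≡ 43 (mod 53).
Check: 50·43 = 2150 = 40·53 + 30.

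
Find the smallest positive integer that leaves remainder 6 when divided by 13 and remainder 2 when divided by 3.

x ≡ 2 (mod 3) gives x ∈ {2, 5, 8, 11, 14, 17, 20, 23, …}.
The first of these with x mod 13 = 6 is 32.

32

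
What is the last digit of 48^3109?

8

Last digits of 8^n: 8, 4, 2, 6 (period 4).
3109 leaves remainder 1 on division by 4, so 48^3109 ends in 8.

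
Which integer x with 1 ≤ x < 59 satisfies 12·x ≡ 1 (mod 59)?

5

59 = 4·12 + 11
12 = 1·11 + 1
11 = 11·1 + 0
Back-substituting gives 12·5 ≡ 1 (mod 59).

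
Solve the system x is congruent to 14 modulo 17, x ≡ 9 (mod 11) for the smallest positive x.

Since 11·14 ≡ 1 (mod 17), take x = 9 + 11·((14−9)·14 mod 17) = 9 + 11·2 = 31.
Check: 31 mod 17 = 14, 31 mod 11 = 9.

31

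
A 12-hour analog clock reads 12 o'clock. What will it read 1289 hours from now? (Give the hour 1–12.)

1289 = 107·12 + 5, so 1289 mod 12 = 5.
12 + 5 → 5 on a 12-hour dial.

5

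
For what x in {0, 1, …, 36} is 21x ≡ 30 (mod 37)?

12

21⁻¹ ≡ 30 (mod 37) because 21·30 = 630 = 17·37 + 1.
Multiplying both sides by 30: x ≡ 30·30 = 900 ≡ 12 (mod 37).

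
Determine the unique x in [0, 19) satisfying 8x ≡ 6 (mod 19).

The inverse of 8 mod 19 is 12 (since 8·12 = 96 ≡ 1).
So x ≡ 12·6 = 72 ≡ 15 (mod 19).

15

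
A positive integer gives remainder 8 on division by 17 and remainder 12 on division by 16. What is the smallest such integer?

76

x ≡ 12 (mod 16) gives x ∈ {12, 28, 44, 60, 76}.
The first of these with x mod 17 = 8 is 76.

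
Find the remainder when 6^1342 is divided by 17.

9

Square-and-reduce mod 17: 6^1≡6, 6^2≡2, 6^4≡4, 6^8≡16, 6^16≡1, 6^32≡1, 6^64≡1, 6^128≡1, 6^256≡1, 6^512≡1, 6^1024≡1.
Since 1342 = 2 + 4 + 8 + 16 + 32 + 256 + 1024 in binary, 6^1342 ≡ 2·4·16·1·1·1·1 ≡ 9 (mod 17).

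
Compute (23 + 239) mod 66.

64

239 = 3·66 + 41, so 239 mod 66 = 41.
(23 + 41) mod 66 = 64.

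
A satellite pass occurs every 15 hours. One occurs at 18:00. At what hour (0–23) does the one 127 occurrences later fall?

127·15 = 1905.
1905 − 79·24 = 9, so 1905 ≡ 9 (mod 24).
(18 + 9) mod 24 = 3.

3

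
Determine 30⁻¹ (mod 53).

23

30·23 = 690 = 13·53 + 1, so 30⁻¹ ≡ 23 (mod 53).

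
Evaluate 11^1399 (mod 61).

Successive squares of 11 mod 61: 11^1≡11, 11^2≡60, 11^4≡1, 11^8≡1, 11^16≡1, 11^32≡1, 11^64≡1, 11^128≡1, 11^256≡1, 11^512≡1, 11^1024≡1.
Since 1399 = 1 + 2 + 4 + 16 + 32 + 64 + 256 + 1024 in binary, 11^1399 ≡ 11·60·1·1·1·1·1·1 ≡ 50 (mod 61).

50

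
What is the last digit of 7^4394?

The units digit of 7^n cycles with period 4: 7, 9, 3, 1, …
4394 mod 4 = 2, so the last digit matches 7^2 = 9.

9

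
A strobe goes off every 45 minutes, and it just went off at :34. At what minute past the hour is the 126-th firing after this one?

4

126·45 = 5670.
5670 − 94·60 = 30, so 5670 ≡ 30 (mod 60).
(34 + 30) mod 60 = 4.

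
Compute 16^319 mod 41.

18

Successive squares of 16 mod 41: 16^1≡16, 16^2≡10, 16^4≡18, 16^8≡37, 16^16≡16, 16^32≡10, 16^64≡18, 16^128≡37, 16^256≡16.
319 = 1 + 2 + 4 + 8 + 16 + 32 + 256, so 16^319 ≡ 16·10·18·37·16·10·16 ≡ 18 (mod 41).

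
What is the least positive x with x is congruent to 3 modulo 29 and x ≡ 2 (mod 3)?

x ≡ 2 (mod 3) gives x ∈ {2, 5, 8, 11, 14, 17, 20, 23, …}.
The first of these with x mod 29 = 3 is 32.

32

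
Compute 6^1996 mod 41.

By repeated squaring mod 41: 6^1≡6, 6^2≡36, 6^4≡25, 6^8≡10, 6^16≡18, 6^32≡37, 6^64≡16, 6^128≡10, 6^256≡18, 6^512≡37, 6^1024≡16.
1996 = 4 + 8 + 64 + 128 + 256 + 512 + 1024, so 6^1996 ≡ 25·10·16·10·18·37·16 ≡ 23 (mod 41).

23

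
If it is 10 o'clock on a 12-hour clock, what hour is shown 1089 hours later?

1089 − 90·12 = 9, so 1089 ≡ 9 (mod 12).
10 + 9 → 7 on a 12-hour dial.

7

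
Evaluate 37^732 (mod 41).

16

Successive squares of 37 mod 41: 37^1≡37, 37^2≡16, 37^4≡10, 37^8≡18, 37^16≡37, 37^32≡16, 37^64≡10, 37^128≡18, 37^256≡37, 37^512≡16.
732 = 4 + 8 + 16 + 64 + 128 + 512, so 37^732 ≡ 10·18·37·10·18·16 ≡ 16 (mod 41).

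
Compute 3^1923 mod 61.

By repeated squaring mod 61: 3^1≡3, 3^2≡9, 3^4≡20, 3^8≡34, 3^16≡58, 3^32≡9, 3^64≡20, 3^128≡34, 3^256≡58, 3^512≡9, 3^1024≡20.
Since 1923 = 1 + 2 + 128 + 256 + 512 + 1024 in binary, 3^1923 ≡ 3·9·34·58·9·20 ≡ 27 (mod 61).

27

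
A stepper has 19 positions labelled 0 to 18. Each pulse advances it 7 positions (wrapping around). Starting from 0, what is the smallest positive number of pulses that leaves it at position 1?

11

19 = 2·7 + 5
7 = 1·5 + 2
5 = 2·2 + 1
2 = 2·1 + 0
Back-substituting gives 7·11 ≡ 1 (mod 19).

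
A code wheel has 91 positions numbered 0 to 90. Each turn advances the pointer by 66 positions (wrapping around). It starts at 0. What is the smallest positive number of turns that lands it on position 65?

66⁻¹ ≡ 40 (mod 91) because 66·40 = 2640 = 29·91 + 1.
Multiplying both sides by 40: x ≡ 40·65 = 2600 ≡ 52 (mod 91).
Check: 66·52 = 3432 = 37·91 + 65.

52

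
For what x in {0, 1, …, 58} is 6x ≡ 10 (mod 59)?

41

6⁻¹ ≡ 10 (mod 59) because 6·10 = 60 = 1·59 + 1.
So x ≡ 10·10 = 100 ≡ 41 (mod 59).
Check: 6·41 = 246 = 4·59 + 10.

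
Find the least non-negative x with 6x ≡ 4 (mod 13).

The inverse of 6 mod 13 is 11 (since 6·11 = 66 ≡ 1).
Multiplying both sides by 11: x ≡ 11·4 = 44 ≡ 5 (mod 13).
Check: 6·5 = 30 = 2·13 + 4.

5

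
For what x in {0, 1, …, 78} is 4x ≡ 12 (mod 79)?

3

The inverse of 4 mod 79 is 20 (since 4·20 = 80 ≡ 1).
Multiplying both sides by 20: x ≡ 20·12 = 240 ≡ 3 (mod 79).
Check: 4·3 = 12 = 0·79 + 12.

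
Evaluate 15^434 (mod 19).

Successive squares of 15 mod 19: 15^1≡15, 15^2≡16, 15^4≡9, 15^8≡5, 15^16≡6, 15^32≡17, 15^64≡4, 15^128≡16, 15^256≡9.
434 = 2 + 16 + 32 + 128 + 256, so 15^434 ≡ 16·6·17·16·9 ≡ 16 (mod 19).

16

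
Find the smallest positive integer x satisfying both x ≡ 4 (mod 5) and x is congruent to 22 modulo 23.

114

Since 23·2 ≡ 1 (mod 5), take x = 22 + 23·((4−22)·2 mod 5) = 22 + 23·4 = 114.
Check: 114 mod 5 = 4, 114 mod 23 = 22.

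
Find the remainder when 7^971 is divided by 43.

37

Square-and-reduce mod 43: 7^1≡7, 7^2≡6, 7^4≡36, 7^8≡6, 7^16≡36, 7^32≡6, 7^64≡36, 7^128≡6, 7^256≡36, 7^512≡6.
971 = 1 + 2 + 8 + 64 + 128 + 256 + 512, so 7^971 ≡ 7·6·6·36·6·36·6 ≡ 37 (mod 43).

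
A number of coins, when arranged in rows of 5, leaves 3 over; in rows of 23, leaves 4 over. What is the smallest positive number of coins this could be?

x ≡ 3 (mod 5) gives x ∈ {3, 8, 13, 18, 23, 28, 33, 38, …}.
The first of these with x mod 23 = 4 is 73.

73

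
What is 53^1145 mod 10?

3

Last digits of 3^n: 3, 9, 7, 1 (period 4).
1145 mod 4 = 1, so the last digit matches 3^1 = 3.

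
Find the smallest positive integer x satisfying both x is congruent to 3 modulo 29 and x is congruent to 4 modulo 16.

Since 16·20 ≡ 1 (mod 29), take x = 4 + 16·((3−4)·20 mod 29) = 4 + 16·9 = 148.
Check: 148 mod 29 = 3, 148 mod 16 = 4.

148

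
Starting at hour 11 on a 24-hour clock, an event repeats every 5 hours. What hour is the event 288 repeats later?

11

288·5 = 1440.
1440 = 60·24 + 0, so 1440 mod 24 = 0.
(11 + 0) mod 24 = 11.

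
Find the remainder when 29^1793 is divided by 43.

12

Successive squares of 29 mod 43: 29^1≡29, 29^2≡24, 29^4≡17, 29^8≡31, 29^16≡15, 29^32≡10, 29^64≡14, 29^128≡24, 29^256≡17, 29^512≡31, 29^1024≡15.
1793 = 1 + 256 + 512 + 1024, so 29^1793 ≡ 29·17·31·15 ≡ 12 (mod 43).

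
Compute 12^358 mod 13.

By repeated squaring mod 13: 12^1≡12, 12^2≡1, 12^4≡1, 12^8≡1, 12^16≡1, 12^32≡1, 12^64≡1, 12^128≡1, 12^256≡1.
358 = 2 + 4 + 32 + 64 + 256, so 12^358 ≡ 1·1·1·1·1 ≡ 1 (mod 13).

1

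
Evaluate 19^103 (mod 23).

Successive squares of 19 mod 23: 19^1≡19, 19^2≡16, 19^4≡3, 19^8≡9, 19^16≡12, 19^32≡6, 19^64≡13.
Since 103 = 1 + 2 + 4 + 32 + 64 in binary, 19^103 ≡ 19·16·3·6·13 ≡ 20 (mod 23).

20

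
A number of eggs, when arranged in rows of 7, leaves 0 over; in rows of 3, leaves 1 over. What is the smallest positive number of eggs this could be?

x ≡ 1 (mod 3) gives x ∈ {1, 4, 7}.
The first of these with x mod 7 = 0 is 7.

7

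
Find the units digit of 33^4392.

1

The units digit of 33^n cycles with period 4: 3, 9, 7, 1, …
4392 mod 4 = 0, so the last digit matches 3^4 = 1.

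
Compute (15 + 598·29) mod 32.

13

598·29 = 17342.
17342 − 541·32 = 30, so 17342 ≡ 30 (mod 32).
(15 + 30) mod 32 = 13.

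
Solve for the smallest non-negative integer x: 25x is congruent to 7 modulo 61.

25⁻¹ ≡ 22 (mod 61) because 25·22 = 550 = 9·61 + 1.
So x ≡ 22·7 = 154 ≡ 32 (mod 61).
Check: 25·32 = 800 = 13·61 + 7.

32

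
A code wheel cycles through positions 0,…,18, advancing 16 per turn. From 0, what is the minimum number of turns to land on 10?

3

16⁻¹ ≡ 6 (mod 19) because 16·6 = 96 = 5·19 + 1.
So x ≡ 6·10 = 60 ≡ 3 (mod 19).
Check: 16·3 = 48 = 2·19 + 10.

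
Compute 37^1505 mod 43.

7

Square-and-reduce mod 43: 37^1≡37, 37^2≡36, 37^4≡6, 37^8≡36, 37^16≡6, 37^32≡36, 37^64≡6, 37^128≡36, 37^256≡6, 37^512≡36, 37^1024≡6.
1505 = 1 + 32 + 64 + 128 + 256 + 1024, so 37^1505 ≡ 37·36·6·36·6·6 ≡ 7 (mod 43).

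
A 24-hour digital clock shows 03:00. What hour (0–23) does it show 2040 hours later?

3

Dividing 2040 by 24 gives quotient 85 and remainder 0.
(3 + 0) mod 24 = 3.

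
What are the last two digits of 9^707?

69

Successive squares of 9 mod 100: 9^1≡9, 9^2≡81, 9^4≡61, 9^8≡21, 9^16≡41, 9^32≡81, 9^64≡61, 9^128≡21, 9^256≡41, 9^512≡81.
Since 707 = 1 + 2 + 64 + 128 + 512 in binary, 9^707 ≡ 9·81·61·21·81 ≡ 69 (mod 100).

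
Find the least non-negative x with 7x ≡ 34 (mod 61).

The inverse of 7 mod 61 is 35 (since 7·35 = 245 ≡ 1).
So x ≡ 35·34 = 1190 ≡ 31 (mod 61).

31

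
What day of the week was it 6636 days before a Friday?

6636 − 948·7 = 0, so 6636 ≡ 0 (mod 7).
Friday − 0 days → Friday.

Friday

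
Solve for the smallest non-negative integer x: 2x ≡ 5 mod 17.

2⁻¹ ≡ 9 (mod 17) because 2·9 = 18 = 1·17 + 1.
So x ≡ 9·5 = 45 ≡ 11 (mod 17).

11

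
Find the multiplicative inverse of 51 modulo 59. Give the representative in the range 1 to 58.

51·22 = 1122 = 19·59 + 1, so 51⁻¹ ≡ 22 (mod 59).

22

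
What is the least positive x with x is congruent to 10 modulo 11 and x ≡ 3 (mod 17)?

Since 17·2 ≡ 1 (mod 11), take x = 3 + 17·((10−3)·2 mod 11) = 3 + 17·3 = 54.
Check: 54 mod 11 = 10, 54 mod 17 = 3.

54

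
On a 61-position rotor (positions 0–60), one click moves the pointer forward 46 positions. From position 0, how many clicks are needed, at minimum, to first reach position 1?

4

61 = 1·46 + 15
46 = 3·15 + 1
15 = 15·1 + 0
Back-substituting gives 46·4 ≡ 1 (mod 61).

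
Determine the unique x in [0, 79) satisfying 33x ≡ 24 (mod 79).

The inverse of 33 mod 79 is 12 (since 33·12 = 396 ≡ 1).
Multiplying both sides by 12: x ≡ 12·24 = 288 ≡ 51 (mod 79).

51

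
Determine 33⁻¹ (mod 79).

79 = 2·33 + 13
33 = 2·13 + 7
13 = 1·7 + 6
7 = 1·6 + 1
6 = 6·1 + 0
Back-substituting gives 33·12 ≡ 1 (mod 79).

12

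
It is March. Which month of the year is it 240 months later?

240 = 20·12 + 0, so 240 mod 12 = 0.
March + 0 months → March.

March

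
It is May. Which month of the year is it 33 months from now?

33 = 2·12 + 9, so 33 mod 12 = 9.
May + 9 months → February.

February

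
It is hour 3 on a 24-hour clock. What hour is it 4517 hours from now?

4517 = 188·24 + 5, so 4517 mod 24 = 5.
(3 + 5) mod 24 = 8.

8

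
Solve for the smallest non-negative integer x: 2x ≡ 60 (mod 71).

30

2⁻¹ ≡ 36 (mod 71) because 2·36 = 72 = 1·71 + 1.
So x ≡ 36·60 = 2160 ≡ 30 (mod 71).
Check: 2·30 = 60 = 0·71 + 60.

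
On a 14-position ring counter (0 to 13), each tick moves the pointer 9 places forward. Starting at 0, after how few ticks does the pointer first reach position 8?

9⁻¹ ≡ 11 (mod 14) because 9·11 = 99 = 7·14 + 1.
So x ≡ 11·8 = 88 ≡ 4 (mod 14).

4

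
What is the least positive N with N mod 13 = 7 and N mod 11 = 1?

Since 11·6 ≡ 1 (mod 13), take x = 1 + 11·((7−1)·6 mod 13) = 1 + 11·10 = 111.
Check: 111 mod 13 = 7, 111 mod 11 = 1.

111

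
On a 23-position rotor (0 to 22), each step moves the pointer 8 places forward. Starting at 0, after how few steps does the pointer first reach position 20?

The inverse of 8 mod 23 is 3 (since 8·3 = 24 ≡ 1).
Multiplying both sides by 3: x ≡ 3·20 = 60 ≡ 14 (mod 23).
Check: 8·14 = 112 = 4·23 + 20.

14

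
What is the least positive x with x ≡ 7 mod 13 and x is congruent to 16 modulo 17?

33

x ≡ 7 (mod 13) gives x ∈ {7, 20, 33}.
The first of these with x mod 17 = 16 is 33.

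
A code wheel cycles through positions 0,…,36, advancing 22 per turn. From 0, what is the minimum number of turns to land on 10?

24

The inverse of 22 mod 37 is 32 (since 22·32 = 704 ≡ 1).
So x ≡ 32·10 = 320 ≡ 24 (mod 37).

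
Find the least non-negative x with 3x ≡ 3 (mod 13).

1

The inverse of 3 mod 13 is 9 (since 3·9 = 27 ≡ 1).
So x ≡ 9·3 = 27 ≡ 1 (mod 13).
Check: 3·1 = 3 = 0·13 + 3.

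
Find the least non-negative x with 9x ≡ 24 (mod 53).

38

The inverse of 9 mod 53 is 6 (since 9·6 = 54 ≡ 1).
Multiplying both sides by 6: x ≡ 6·24 = 144 ≡ 38 (mod 53).
Check: 9·38 = 342 = 6·53 + 24.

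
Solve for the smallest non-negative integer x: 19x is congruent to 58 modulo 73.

53

The inverse of 19 mod 73 is 50 (since 19·50 = 950 ≡ 1).
Multiplying both sides by 50: x ≡ 50·58 = 2900 ≡ 53 (mod 73).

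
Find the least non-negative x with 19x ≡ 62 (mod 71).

7

The inverse of 19 mod 71 is 15 (since 19·15 = 285 ≡ 1).
Multiplying both sides by 15: x ≡ 15·62 = 930 ≡ 7 (mod 71).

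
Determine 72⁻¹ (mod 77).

72·46 = 3312 = 43·77 + 1, so 72⁻¹ ≡ 46 (mod 77).

46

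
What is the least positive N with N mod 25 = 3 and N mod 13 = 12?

Since 13·2 ≡ 1 (mod 25), take x = 12 + 13·((3−12)·2 mod 25) = 12 + 13·7 = 103.
Check: 103 mod 25 = 3, 103 mod 13 = 12.

103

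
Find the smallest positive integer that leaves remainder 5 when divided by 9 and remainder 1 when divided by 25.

Since 25·4 ≡ 1 (mod 9), take x = 1 + 25·((5−1)·4 mod 9) = 1 + 25·7 = 176.
Check: 176 mod 9 = 5, 176 mod 25 = 1.

176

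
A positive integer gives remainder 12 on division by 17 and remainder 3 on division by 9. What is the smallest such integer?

x ≡ 3 (mod 9) gives x ∈ {3, 12}.
The first of these with x mod 17 = 12 is 12.

12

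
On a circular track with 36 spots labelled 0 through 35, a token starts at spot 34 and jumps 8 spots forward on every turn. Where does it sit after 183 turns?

183·8 = 1464.
1464 = 40·36 + 24, so 1464 mod 36 = 24.
(34 + 24) mod 36 = 22.

22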